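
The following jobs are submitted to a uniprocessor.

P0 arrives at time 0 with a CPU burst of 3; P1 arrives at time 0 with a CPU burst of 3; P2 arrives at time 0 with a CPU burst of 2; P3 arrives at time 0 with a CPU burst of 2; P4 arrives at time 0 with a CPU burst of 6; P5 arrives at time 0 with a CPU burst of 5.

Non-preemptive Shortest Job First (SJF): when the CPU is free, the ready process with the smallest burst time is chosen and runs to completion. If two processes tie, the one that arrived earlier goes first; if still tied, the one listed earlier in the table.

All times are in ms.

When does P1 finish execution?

Gantt: | P2 0-2 | P3 2-4 | P0 4-7 | P1 7-10 | P5 10-15 | P4 15-21 |
Completion: P0=7  P1=10  P2=2  P3=4  P4=21  P5=15

10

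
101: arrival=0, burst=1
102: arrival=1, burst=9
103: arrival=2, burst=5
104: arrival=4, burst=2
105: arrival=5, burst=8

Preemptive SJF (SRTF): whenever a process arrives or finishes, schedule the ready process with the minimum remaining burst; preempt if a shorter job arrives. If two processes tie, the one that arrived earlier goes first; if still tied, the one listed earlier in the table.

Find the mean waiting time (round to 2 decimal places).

4.20

Gantt: | 101 0-1 | 102 1-2 | 103 2-4 | 104 4-6 | 103 6-9 | 102 9-17 | 105 17-25 |
Completion: 101=1  102=17  103=9  104=6  105=25
Turnaround (C−A): 101=1  102=16  103=7  104=2  105=20
Waiting times: 101=0, 102=7, 103=2, 104=0, 105=12
Average waiting = (0+7+2+0+12) / 5 = 21/5 = 4.20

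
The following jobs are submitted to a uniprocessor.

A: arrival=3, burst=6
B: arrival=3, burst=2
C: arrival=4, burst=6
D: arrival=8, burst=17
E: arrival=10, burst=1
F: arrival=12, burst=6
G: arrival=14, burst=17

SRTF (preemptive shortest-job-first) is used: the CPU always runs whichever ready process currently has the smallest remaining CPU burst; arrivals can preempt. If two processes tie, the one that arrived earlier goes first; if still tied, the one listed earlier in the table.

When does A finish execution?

11

Schedule: | idle 0-3 | B 3-5 | A 5-11 | E 11-12 | C 12-18 | F 18-24 | D 24-41 | G 41-58 |
Completion: A=11  B=5  C=18  D=41  E=12  F=24  G=58
Turnaround (C−A): A=8  B=2  C=14  D=33  E=2  F=12  G=44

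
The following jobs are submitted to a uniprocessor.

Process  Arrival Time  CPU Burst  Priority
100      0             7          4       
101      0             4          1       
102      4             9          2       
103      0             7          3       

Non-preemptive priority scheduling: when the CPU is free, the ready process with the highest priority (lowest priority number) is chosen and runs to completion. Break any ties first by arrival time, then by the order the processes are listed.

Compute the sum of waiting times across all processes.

Timeline: | 101 0-4 | 102 4-13 | 103 13-20 | 100 20-27 |
Completion: 100=27  101=4  102=13  103=20
Turnaround (C−A): 100=27  101=4  102=9  103=20
Waiting = turnaround − burst: 100=20, 101=0, 102=0, 103=13
Total waiting = 20 + 0 + 0 + 13 = 33

33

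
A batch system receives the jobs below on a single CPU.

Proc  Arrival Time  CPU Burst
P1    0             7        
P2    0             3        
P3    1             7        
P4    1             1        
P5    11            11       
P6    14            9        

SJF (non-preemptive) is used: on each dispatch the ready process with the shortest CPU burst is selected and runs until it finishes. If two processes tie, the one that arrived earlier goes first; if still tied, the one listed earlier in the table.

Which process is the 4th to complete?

P3

Timeline: | P2 0-3 | P4 3-4 | P1 4-11 | P3 11-18 | P6 18-27 | P5 27-38 |
Completion: P1=11  P2=3  P3=18  P4=4  P5=38  P6=27
Turnaround (C−A): P1=11  P2=3  P3=17  P4=3  P5=27  P6=13
Finish order: P2 → P4 → P1 → P3 → P6 → P5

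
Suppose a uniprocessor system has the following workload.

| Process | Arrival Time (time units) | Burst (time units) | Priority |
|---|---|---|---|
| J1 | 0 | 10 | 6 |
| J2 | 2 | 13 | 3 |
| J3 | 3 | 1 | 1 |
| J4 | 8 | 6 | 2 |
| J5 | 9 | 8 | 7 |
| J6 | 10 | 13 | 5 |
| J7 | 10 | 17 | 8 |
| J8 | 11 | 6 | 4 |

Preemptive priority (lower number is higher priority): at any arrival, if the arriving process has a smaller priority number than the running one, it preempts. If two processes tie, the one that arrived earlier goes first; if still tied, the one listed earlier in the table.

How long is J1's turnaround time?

49

Timeline: | J1 0-2 | J2 2-3 | J3 3-4 | J2 4-8 | J4 8-14 | J2 14-22 | J8 22-28 | J6 28-41 | J1 41-49 | J5 49-57 | J7 57-74 |
Completion: J1=49  J2=22  J3=4  J4=14  J5=57  J6=41  J7=74  J8=28
Turnaround (C−A): J1=49  J2=20  J3=1  J4=6  J5=48  J6=31  J7=64  J8=17
Turnaround(J1) = completion − arrival = 49 − 0 = 49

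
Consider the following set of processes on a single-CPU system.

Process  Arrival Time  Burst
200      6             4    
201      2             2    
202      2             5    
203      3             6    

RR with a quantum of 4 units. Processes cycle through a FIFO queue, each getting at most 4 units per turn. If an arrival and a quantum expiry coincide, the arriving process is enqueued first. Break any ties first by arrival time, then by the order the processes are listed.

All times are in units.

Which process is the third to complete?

Gantt: | idle 0-2 | 201 2-4 | 202 4-8 | 203 8-12 | 200 12-16 | 202 16-17 | 203 17-19 |
Completion: 200=16  201=4  202=17  203=19
Finish order: 201 → 200 → 202 → 203

202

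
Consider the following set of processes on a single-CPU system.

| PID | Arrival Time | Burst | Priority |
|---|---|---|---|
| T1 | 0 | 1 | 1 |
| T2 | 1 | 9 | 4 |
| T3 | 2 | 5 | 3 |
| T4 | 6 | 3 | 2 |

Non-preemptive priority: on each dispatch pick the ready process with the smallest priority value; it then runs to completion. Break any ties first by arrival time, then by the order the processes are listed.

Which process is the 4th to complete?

Gantt: | T1 0-1 | T2 1-10 | T4 10-13 | T3 13-18 |
Completion: T1=1  T2=10  T3=18  T4=13
Finish order: T1 → T2 → T4 → T3

T3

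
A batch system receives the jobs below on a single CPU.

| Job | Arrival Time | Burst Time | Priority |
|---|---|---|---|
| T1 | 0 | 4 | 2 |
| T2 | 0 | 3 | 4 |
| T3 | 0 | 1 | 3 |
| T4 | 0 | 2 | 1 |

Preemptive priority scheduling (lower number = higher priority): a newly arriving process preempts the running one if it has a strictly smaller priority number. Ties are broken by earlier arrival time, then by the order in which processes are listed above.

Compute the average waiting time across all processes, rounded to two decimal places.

Timeline: | T4 0-2 | T1 2-6 | T3 6-7 | T2 7-10 |
Completion: T1=6  T2=10  T3=7  T4=2
Turnaround (C−A): T1=6  T2=10  T3=7  T4=2
Waiting times: T1=2, T2=7, T3=6, T4=0
Average waiting = (2+7+6+0) / 4 = 15/4 = 3.75

3.75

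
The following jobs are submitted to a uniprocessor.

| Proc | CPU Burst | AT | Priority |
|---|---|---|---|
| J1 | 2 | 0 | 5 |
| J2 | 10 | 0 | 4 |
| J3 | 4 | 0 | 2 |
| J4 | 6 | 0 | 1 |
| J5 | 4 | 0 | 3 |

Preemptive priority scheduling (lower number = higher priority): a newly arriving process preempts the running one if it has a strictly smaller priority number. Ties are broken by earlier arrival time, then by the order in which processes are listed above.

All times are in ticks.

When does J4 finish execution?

6

Timeline: | J4 0-6 | J3 6-10 | J5 10-14 | J2 14-24 | J1 24-26 |
Completion: J1=26  J2=24  J3=10  J4=6  J5=14
Turnaround (C−A): J1=26  J2=24  J3=10  J4=6  J5=14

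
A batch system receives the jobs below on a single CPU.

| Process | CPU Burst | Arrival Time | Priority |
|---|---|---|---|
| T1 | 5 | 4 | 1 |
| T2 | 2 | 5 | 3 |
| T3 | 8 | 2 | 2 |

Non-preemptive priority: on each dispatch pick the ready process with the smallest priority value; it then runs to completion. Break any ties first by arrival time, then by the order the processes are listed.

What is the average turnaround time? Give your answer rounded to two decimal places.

Schedule: | idle 0-2 | T3 2-10 | T1 10-15 | T2 15-17 |
Completion: T1=15  T2=17  T3=10
Turnaround (C−A): T1=11  T2=12  T3=8
Turnaround times: T1=11, T2=12, T3=8
Average turnaround = (11+12+8) / 3 = 31/3 = 10.33

10.33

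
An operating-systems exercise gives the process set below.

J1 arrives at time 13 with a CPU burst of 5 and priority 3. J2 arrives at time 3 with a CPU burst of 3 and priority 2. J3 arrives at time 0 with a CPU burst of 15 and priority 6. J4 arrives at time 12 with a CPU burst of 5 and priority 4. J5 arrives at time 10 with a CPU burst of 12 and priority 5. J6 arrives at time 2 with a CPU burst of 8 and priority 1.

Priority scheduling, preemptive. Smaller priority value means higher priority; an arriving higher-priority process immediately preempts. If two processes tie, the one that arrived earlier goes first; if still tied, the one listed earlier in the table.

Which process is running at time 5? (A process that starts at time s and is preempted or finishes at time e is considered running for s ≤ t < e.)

J6

Gantt: | J3 0-2 | J6 2-10 | J2 10-13 | J1 13-18 | J4 18-23 | J5 23-35 | J3 35-48 |
Completion: J1=18  J2=13  J3=48  J4=23  J5=35  J6=10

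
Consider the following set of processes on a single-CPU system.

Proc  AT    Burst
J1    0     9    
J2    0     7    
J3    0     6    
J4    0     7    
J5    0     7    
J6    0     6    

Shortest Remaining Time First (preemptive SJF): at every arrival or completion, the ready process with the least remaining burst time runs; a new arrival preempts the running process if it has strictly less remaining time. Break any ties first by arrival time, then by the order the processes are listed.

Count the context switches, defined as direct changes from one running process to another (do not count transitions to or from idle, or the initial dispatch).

Timeline: | J3 0-6 | J6 6-12 | J2 12-19 | J4 19-26 | J5 26-33 | J1 33-42 |
Completion: J1=42  J2=19  J3=6  J4=26  J5=33  J6=12

5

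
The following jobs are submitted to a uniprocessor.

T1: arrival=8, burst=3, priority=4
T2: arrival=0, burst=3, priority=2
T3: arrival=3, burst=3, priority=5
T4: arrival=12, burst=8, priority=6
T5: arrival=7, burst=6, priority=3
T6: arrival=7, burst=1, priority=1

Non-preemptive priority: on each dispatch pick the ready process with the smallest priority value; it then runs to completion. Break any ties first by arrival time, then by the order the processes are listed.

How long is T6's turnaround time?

1

Timeline: | T2 0-3 | T3 3-6 | idle 6-7 | T6 7-8 | T5 8-14 | T1 14-17 | T4 17-25 |
Completion: T1=17  T2=3  T3=6  T4=25  T5=14  T6=8
Turnaround(T6) = completion − arrival = 8 − 7 = 1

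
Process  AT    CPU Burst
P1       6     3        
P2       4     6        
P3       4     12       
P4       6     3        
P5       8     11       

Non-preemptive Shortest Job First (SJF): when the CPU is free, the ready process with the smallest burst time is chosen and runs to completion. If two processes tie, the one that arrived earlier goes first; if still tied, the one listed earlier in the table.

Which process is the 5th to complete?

Timeline: | idle 0-4 | P2 4-10 | P1 10-13 | P4 13-16 | P5 16-27 | P3 27-39 |
Completion: P1=13  P2=10  P3=39  P4=16  P5=27
Finish order: P2 → P1 → P4 → P5 → P3

P3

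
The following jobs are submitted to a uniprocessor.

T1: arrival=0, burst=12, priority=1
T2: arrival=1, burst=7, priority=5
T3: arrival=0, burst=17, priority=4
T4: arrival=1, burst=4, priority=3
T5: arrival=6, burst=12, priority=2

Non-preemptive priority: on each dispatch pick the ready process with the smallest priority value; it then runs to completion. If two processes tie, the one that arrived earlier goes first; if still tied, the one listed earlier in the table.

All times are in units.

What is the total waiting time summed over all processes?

Gantt: | T1 0-12 | T5 12-24 | T4 24-28 | T3 28-45 | T2 45-52 |
Completion: T1=12  T2=52  T3=45  T4=28  T5=24
Turnaround (C−A): T1=12  T2=51  T3=45  T4=27  T5=18
Waiting = turnaround − burst: T1=0, T2=44, T3=28, T4=23, T5=6
Total waiting = 0 + 44 + 28 + 23 + 6 = 101

101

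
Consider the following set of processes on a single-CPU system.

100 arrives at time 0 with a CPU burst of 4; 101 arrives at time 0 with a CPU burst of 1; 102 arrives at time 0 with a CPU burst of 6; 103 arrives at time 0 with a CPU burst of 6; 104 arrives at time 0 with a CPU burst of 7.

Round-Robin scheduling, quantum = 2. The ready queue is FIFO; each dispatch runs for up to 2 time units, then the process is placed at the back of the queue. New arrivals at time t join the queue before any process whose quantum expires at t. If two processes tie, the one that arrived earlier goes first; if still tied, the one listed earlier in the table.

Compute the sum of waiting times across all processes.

54

Timeline: | 100 0-2 | 101 2-3 | 102 3-5 | 103 5-7 | 104 7-9 | 100 9-11 | 102 11-13 | 103 13-15 | 104 15-17 | 102 17-19 | 103 19-21 | 104 21-24 |
Completion: 100=11  101=3  102=19  103=21  104=24
Turnaround (C−A): 100=11  101=3  102=19  103=21  104=24
Waiting = turnaround − burst: 100=7, 101=2, 102=13, 103=15, 104=17
Total waiting = 7 + 2 + 13 + 15 + 17 = 54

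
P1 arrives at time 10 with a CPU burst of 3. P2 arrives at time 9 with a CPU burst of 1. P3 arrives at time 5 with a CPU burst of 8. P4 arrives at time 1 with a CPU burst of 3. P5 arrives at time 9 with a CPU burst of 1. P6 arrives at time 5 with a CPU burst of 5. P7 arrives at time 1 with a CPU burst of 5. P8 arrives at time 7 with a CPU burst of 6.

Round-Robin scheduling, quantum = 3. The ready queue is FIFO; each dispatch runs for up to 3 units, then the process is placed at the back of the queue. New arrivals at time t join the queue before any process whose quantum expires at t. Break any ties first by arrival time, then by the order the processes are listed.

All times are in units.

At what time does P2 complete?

Timeline: | idle 0-1 | P4 1-4 | P7 4-7 | P3 7-10 | P6 10-13 | P8 13-16 | P7 16-18 | P2 18-19 | P5 19-20 | P1 20-23 | P3 23-26 | P6 26-28 | P8 28-31 | P3 31-33 |
Completion: P1=23  P2=19  P3=33  P4=4  P5=20  P6=28  P7=18  P8=31

19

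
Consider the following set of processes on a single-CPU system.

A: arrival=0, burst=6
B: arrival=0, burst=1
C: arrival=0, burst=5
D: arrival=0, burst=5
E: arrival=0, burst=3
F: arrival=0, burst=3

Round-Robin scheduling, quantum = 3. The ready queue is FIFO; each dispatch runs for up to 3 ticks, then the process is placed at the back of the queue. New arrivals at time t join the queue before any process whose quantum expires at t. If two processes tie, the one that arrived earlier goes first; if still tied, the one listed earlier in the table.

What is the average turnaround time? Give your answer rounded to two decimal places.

16.00

Gantt: | A 0-3 | B 3-4 | C 4-7 | D 7-10 | E 10-13 | F 13-16 | A 16-19 | C 19-21 | D 21-23 |
Completion: A=19  B=4  C=21  D=23  E=13  F=16
Turnaround times: A=19, B=4, C=21, D=23, E=13, F=16
Average turnaround = (19+4+21+23+13+16) / 6 = 96/6 = 16.00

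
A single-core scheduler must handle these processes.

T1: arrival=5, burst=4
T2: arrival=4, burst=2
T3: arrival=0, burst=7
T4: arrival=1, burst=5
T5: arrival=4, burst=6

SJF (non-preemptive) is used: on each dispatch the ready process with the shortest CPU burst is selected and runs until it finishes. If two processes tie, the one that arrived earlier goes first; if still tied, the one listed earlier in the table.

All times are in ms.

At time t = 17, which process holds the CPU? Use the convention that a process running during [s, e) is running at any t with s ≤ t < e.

Schedule: | T3 0-7 | T2 7-9 | T1 9-13 | T4 13-18 | T5 18-24 |
Completion: T1=13  T2=9  T3=7  T4=18  T5=24
Turnaround (C−A): T1=8  T2=5  T3=7  T4=17  T5=20

T4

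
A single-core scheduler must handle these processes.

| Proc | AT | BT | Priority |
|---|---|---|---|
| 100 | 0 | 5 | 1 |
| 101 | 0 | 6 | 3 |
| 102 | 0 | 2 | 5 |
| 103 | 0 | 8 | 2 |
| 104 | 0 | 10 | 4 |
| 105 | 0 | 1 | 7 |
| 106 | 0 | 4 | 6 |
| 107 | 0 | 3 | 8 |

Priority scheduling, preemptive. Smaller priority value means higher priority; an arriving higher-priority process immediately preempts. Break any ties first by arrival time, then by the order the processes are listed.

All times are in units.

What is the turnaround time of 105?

36

Schedule: | 100 0-5 | 103 5-13 | 101 13-19 | 104 19-29 | 102 29-31 | 106 31-35 | 105 35-36 | 107 36-39 |
Completion: 100=5  101=19  102=31  103=13  104=29  105=36  106=35  107=39
Turnaround (C−A): 100=5  101=19  102=31  103=13  104=29  105=36  106=35  107=39
Turnaround(105) = completion − arrival = 36 − 0 = 36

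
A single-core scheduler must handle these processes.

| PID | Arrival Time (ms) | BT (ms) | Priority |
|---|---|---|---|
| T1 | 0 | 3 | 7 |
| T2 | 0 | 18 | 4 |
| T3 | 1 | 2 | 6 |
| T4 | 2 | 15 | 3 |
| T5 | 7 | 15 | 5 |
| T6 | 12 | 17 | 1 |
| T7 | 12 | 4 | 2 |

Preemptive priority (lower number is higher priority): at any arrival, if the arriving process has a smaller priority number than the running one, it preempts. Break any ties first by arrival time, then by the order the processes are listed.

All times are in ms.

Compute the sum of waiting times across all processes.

260

Schedule: | T2 0-2 | T4 2-12 | T6 12-29 | T7 29-33 | T4 33-38 | T2 38-54 | T5 54-69 | T3 69-71 | T1 71-74 |
Completion: T1=74  T2=54  T3=71  T4=38  T5=69  T6=29  T7=33
Waiting = turnaround − burst: T1=71, T2=36, T3=68, T4=21, T5=47, T6=0, T7=17
Total waiting = 71 + 36 + 68 + 21 + 47 + 0 + 17 = 260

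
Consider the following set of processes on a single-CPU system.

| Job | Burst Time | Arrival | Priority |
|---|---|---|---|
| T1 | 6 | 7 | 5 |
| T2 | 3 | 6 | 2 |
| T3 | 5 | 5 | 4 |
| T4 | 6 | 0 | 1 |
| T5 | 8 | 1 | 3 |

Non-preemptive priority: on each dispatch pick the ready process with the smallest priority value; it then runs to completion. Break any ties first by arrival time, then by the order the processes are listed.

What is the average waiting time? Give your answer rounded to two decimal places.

Schedule: | T4 0-6 | T2 6-9 | T5 9-17 | T3 17-22 | T1 22-28 |
Completion: T1=28  T2=9  T3=22  T4=6  T5=17
Turnaround (C−A): T1=21  T2=3  T3=17  T4=6  T5=16
Waiting times: T1=15, T2=0, T3=12, T4=0, T5=8
Average waiting = (15+0+12+0+8) / 5 = 35/5 = 7.00

7.00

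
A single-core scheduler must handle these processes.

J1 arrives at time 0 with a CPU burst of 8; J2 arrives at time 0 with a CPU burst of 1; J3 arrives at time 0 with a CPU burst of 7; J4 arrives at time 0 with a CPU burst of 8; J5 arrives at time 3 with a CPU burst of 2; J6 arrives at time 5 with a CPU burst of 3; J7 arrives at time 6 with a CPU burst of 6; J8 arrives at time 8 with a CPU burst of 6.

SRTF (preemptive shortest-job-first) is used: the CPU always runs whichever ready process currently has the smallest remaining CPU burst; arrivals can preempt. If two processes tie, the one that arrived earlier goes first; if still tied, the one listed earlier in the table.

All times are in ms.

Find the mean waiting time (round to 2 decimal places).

10.25

Gantt: | J2 0-1 | J3 1-3 | J5 3-5 | J6 5-8 | J3 8-13 | J7 13-19 | J8 19-25 | J1 25-33 | J4 33-41 |
Completion: J1=33  J2=1  J3=13  J4=41  J5=5  J6=8  J7=19  J8=25
Waiting times: J1=25, J2=0, J3=6, J4=33, J5=0, J6=0, J7=7, J8=11
Average waiting = (25+0+6+33+0+0+7+11) / 8 = 82/8 = 10.25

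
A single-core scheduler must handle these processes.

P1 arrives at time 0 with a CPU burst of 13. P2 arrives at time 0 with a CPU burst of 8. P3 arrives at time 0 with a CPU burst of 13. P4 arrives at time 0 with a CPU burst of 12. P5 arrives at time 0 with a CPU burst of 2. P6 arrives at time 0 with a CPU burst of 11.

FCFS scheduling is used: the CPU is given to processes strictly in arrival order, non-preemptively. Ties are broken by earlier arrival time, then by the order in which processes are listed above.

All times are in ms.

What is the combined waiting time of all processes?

Timeline: | P1 0-13 | P2 13-21 | P3 21-34 | P4 34-46 | P5 46-48 | P6 48-59 |
Completion: P1=13  P2=21  P3=34  P4=46  P5=48  P6=59
Turnaround (C−A): P1=13  P2=21  P3=34  P4=46  P5=48  P6=59
Waiting = turnaround − burst: P1=0, P2=13, P3=21, P4=34, P5=46, P6=48
Total waiting = 0 + 13 + 21 + 34 + 46 + 48 = 162

162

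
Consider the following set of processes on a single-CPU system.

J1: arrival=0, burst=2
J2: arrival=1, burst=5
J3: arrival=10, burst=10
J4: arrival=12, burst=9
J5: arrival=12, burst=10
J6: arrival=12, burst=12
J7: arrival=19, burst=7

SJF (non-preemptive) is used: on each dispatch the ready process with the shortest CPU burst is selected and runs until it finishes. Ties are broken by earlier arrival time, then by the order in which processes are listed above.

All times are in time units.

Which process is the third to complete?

J3

Schedule: | J1 0-2 | J2 2-7 | idle 7-10 | J3 10-20 | J7 20-27 | J4 27-36 | J5 36-46 | J6 46-58 |
Completion: J1=2  J2=7  J3=20  J4=36  J5=46  J6=58  J7=27
Turnaround (C−A): J1=2  J2=6  J3=10  J4=24  J5=34  J6=46  J7=8
Finish order: J1 → J2 → J3 → J7 → J4 → J5 → J6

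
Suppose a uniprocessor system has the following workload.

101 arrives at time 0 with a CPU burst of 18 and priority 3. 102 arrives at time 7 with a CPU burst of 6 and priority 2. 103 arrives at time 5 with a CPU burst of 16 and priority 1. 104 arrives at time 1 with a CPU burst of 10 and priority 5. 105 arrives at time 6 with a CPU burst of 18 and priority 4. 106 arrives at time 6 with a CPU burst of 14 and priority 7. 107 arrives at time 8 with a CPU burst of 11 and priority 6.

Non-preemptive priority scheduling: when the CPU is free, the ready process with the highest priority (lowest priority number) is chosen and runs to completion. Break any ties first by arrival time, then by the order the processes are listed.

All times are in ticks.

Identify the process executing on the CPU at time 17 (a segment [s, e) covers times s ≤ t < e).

Schedule: | 101 0-18 | 103 18-34 | 102 34-40 | 105 40-58 | 104 58-68 | 107 68-79 | 106 79-93 |
Completion: 101=18  102=40  103=34  104=68  105=58  106=93  107=79
Turnaround (C−A): 101=18  102=33  103=29  104=67  105=52  106=87  107=71

101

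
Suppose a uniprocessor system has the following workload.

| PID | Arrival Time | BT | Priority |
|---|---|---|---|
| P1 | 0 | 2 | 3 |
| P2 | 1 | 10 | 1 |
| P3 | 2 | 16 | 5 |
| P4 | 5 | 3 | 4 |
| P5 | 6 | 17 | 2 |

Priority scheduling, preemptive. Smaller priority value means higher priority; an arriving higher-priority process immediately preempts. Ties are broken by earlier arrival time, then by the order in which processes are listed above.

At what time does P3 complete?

48

Timeline: | P1 0-1 | P2 1-11 | P5 11-28 | P1 28-29 | P4 29-32 | P3 32-48 |
Completion: P1=29  P2=11  P3=48  P4=32  P5=28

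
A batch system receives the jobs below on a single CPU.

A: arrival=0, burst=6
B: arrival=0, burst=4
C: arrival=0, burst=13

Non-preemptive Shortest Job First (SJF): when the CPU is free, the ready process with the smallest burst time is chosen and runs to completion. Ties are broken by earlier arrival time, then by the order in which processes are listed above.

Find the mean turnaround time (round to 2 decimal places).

12.33

Timeline: | B 0-4 | A 4-10 | C 10-23 |
Completion: A=10  B=4  C=23
Turnaround (C−A): A=10  B=4  C=23
Turnaround times: A=10, B=4, C=23
Average turnaround = (10+4+23) / 3 = 37/3 = 12.33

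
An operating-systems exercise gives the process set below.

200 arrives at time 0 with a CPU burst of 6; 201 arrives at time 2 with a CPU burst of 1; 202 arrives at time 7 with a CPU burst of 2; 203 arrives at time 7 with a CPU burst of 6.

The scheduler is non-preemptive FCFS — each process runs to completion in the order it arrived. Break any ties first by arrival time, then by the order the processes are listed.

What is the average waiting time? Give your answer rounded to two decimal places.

1.50

Schedule: | 200 0-6 | 201 6-7 | 202 7-9 | 203 9-15 |
Completion: 200=6  201=7  202=9  203=15
Waiting times: 200=0, 201=4, 202=0, 203=2
Average waiting = (0+4+0+2) / 4 = 6/4 = 1.50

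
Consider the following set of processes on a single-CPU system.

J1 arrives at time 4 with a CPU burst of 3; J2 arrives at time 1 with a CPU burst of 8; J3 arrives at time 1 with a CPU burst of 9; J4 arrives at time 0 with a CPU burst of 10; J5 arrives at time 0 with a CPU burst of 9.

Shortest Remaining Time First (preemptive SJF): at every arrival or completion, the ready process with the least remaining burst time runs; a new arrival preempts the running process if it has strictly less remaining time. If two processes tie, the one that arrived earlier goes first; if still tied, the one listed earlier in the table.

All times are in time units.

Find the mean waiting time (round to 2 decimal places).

12.40

Gantt: | J5 0-4 | J1 4-7 | J5 7-12 | J2 12-20 | J3 20-29 | J4 29-39 |
Completion: J1=7  J2=20  J3=29  J4=39  J5=12
Turnaround (C−A): J1=3  J2=19  J3=28  J4=39  J5=12
Waiting times: J1=0, J2=11, J3=19, J4=29, J5=3
Average waiting = (0+11+19+29+3) / 5 = 62/5 = 12.40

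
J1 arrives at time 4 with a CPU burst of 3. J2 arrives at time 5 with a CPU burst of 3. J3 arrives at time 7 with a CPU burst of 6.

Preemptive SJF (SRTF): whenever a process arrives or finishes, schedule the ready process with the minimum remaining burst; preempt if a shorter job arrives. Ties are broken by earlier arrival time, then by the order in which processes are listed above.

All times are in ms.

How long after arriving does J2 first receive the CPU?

Gantt: | idle 0-4 | J1 4-7 | J2 7-10 | J3 10-16 |
Completion: J1=7  J2=10  J3=16
Response(J2) = first start − arrival = 7 − 5 = 2

2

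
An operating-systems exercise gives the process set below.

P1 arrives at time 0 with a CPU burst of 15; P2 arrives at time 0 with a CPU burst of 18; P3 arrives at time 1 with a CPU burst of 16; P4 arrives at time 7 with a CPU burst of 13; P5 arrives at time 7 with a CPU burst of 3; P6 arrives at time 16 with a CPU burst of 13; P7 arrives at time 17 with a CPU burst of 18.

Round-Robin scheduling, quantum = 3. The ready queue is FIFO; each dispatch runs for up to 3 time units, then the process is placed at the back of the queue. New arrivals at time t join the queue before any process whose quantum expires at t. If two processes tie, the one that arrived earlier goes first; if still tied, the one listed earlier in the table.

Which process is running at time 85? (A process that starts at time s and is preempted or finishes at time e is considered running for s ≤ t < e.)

Gantt: | P1 0-3 | P2 3-6 | P3 6-9 | P1 9-12 | P2 12-15 | P4 15-18 | P5 18-21 | P3 21-24 | P1 24-27 | P2 27-30 | P6 30-33 | P7 33-36 | P4 36-39 | P3 39-42 | P1 42-45 | P2 45-48 | P6 48-51 | P7 51-54 | P4 54-57 | P3 57-60 | P1 60-63 | P2 63-66 | P6 66-69 | P7 69-72 | P4 72-75 | P3 75-78 | P2 78-81 | P6 81-84 | P7 84-87 | P4 87-88 | P3 88-89 | P6 89-90 | P7 90-96 |
Completion: P1=63  P2=81  P3=89  P4=88  P5=21  P6=90  P7=96
Turnaround (C−A): P1=63  P2=81  P3=88  P4=81  P5=14  P6=74  P7=79

P7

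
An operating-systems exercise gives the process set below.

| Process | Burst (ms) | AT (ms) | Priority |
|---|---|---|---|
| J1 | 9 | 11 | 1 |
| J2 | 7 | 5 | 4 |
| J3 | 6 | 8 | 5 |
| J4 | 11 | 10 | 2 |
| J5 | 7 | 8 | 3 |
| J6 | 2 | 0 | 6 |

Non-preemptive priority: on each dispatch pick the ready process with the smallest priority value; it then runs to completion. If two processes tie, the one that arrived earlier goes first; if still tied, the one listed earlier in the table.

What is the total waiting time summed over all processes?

67

Gantt: | J6 0-2 | idle 2-5 | J2 5-12 | J1 12-21 | J4 21-32 | J5 32-39 | J3 39-45 |
Completion: J1=21  J2=12  J3=45  J4=32  J5=39  J6=2
Waiting = turnaround − burst: J1=1, J2=0, J3=31, J4=11, J5=24, J6=0
Total waiting = 1 + 0 + 31 + 11 + 24 + 0 = 67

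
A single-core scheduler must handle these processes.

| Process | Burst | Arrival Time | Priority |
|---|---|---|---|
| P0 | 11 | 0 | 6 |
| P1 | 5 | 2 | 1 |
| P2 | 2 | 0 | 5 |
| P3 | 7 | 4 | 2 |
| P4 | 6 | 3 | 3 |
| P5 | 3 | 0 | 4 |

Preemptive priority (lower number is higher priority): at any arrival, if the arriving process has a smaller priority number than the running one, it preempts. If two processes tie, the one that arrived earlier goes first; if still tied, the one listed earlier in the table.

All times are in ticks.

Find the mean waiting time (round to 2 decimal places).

12.67

Timeline: | P5 0-2 | P1 2-7 | P3 7-14 | P4 14-20 | P5 20-21 | P2 21-23 | P0 23-34 |
Completion: P0=34  P1=7  P2=23  P3=14  P4=20  P5=21
Turnaround (C−A): P0=34  P1=5  P2=23  P3=10  P4=17  P5=21
Waiting times: P0=23, P1=0, P2=21, P3=3, P4=11, P5=18
Average waiting = (23+0+21+3+11+18) / 6 = 76/6 = 12.67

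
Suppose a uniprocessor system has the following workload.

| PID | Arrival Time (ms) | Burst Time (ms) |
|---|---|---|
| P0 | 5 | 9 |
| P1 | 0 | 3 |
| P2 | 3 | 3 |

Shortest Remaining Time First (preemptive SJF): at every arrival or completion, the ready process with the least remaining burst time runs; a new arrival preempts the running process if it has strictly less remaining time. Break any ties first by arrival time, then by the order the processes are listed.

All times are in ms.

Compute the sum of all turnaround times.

Schedule: | P1 0-3 | P2 3-6 | P0 6-15 |
Completion: P0=15  P1=3  P2=6
Turnaround = completion − arrival: P0=10, P1=3, P2=3
Total turnaround = 10 + 3 + 3 = 16

16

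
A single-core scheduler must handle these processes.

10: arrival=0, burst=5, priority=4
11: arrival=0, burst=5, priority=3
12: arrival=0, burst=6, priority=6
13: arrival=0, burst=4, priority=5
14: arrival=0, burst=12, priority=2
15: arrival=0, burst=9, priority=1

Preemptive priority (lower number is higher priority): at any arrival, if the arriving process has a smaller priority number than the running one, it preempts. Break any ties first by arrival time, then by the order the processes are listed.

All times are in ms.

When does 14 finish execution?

Gantt: | 15 0-9 | 14 9-21 | 11 21-26 | 10 26-31 | 13 31-35 | 12 35-41 |
Completion: 10=31  11=26  12=41  13=35  14=21  15=9
Turnaround (C−A): 10=31  11=26  12=41  13=35  14=21  15=9

21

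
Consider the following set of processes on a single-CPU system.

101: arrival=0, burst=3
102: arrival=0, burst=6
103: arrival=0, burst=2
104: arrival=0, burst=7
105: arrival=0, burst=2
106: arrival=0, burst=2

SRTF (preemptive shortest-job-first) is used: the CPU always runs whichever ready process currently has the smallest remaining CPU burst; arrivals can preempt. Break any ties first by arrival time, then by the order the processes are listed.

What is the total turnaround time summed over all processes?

58

Gantt: | 103 0-2 | 105 2-4 | 106 4-6 | 101 6-9 | 102 9-15 | 104 15-22 |
Completion: 101=9  102=15  103=2  104=22  105=4  106=6
Turnaround = completion − arrival: 101=9, 102=15, 103=2, 104=22, 105=4, 106=6
Total turnaround = 9 + 15 + 2 + 22 + 4 + 6 = 58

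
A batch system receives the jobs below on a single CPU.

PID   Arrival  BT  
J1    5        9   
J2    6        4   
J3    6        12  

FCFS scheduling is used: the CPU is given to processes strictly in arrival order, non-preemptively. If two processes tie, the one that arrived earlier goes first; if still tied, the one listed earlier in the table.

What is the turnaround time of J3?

24

Gantt: | idle 0-5 | J1 5-14 | J2 14-18 | J3 18-30 |
Completion: J1=14  J2=18  J3=30
Turnaround (C−A): J1=9  J2=12  J3=24
Turnaround(J3) = completion − arrival = 30 − 6 = 24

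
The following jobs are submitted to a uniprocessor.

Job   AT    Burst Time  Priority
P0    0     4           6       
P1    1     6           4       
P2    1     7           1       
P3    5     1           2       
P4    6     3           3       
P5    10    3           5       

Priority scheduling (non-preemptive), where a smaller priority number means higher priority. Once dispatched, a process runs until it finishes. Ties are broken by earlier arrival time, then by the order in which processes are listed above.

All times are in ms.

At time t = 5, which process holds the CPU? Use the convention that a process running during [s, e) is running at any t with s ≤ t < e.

P2

Timeline: | P0 0-4 | P2 4-11 | P3 11-12 | P4 12-15 | P1 15-21 | P5 21-24 |
Completion: P0=4  P1=21  P2=11  P3=12  P4=15  P5=24
Turnaround (C−A): P0=4  P1=20  P2=10  P3=7  P4=9  P5=14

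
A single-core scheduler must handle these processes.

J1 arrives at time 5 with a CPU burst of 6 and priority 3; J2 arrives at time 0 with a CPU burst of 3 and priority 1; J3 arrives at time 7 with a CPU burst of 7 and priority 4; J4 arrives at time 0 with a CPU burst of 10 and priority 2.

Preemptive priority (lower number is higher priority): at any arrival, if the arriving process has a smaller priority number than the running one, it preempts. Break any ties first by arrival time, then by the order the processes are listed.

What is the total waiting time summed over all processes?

23

Schedule: | J2 0-3 | J4 3-13 | J1 13-19 | J3 19-26 |
Completion: J1=19  J2=3  J3=26  J4=13
Waiting = turnaround − burst: J1=8, J2=0, J3=12, J4=3
Total waiting = 8 + 0 + 12 + 3 = 23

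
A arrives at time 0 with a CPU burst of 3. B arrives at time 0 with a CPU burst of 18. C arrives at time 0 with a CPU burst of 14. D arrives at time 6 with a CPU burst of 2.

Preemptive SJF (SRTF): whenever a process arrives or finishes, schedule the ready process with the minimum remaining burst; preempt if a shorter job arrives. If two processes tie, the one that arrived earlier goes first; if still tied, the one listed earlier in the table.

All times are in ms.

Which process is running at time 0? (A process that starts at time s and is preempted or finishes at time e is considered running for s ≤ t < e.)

Schedule: | A 0-3 | C 3-6 | D 6-8 | C 8-19 | B 19-37 |
Completion: A=3  B=37  C=19  D=8
Turnaround (C−A): A=3  B=37  C=19  D=2

A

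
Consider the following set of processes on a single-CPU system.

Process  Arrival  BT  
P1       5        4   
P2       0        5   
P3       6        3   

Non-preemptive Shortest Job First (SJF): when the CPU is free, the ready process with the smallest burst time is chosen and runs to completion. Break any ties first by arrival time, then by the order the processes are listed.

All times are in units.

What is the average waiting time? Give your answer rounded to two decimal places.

1.00

Schedule: | P2 0-5 | P1 5-9 | P3 9-12 |
Completion: P1=9  P2=5  P3=12
Waiting times: P1=0, P2=0, P3=3
Average waiting = (0+0+3) / 3 = 3/3 = 1.00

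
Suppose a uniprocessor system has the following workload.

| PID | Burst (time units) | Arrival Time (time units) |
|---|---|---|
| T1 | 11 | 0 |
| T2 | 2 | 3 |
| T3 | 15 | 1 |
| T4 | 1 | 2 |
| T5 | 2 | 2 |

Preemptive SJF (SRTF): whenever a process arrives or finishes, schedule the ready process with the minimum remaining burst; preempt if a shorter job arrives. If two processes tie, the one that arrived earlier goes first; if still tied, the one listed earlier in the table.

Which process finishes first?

Timeline: | T1 0-2 | T4 2-3 | T5 3-5 | T2 5-7 | T1 7-16 | T3 16-31 |
Completion: T1=16  T2=7  T3=31  T4=3  T5=5
Finish order: T4 → T5 → T2 → T1 → T3

T4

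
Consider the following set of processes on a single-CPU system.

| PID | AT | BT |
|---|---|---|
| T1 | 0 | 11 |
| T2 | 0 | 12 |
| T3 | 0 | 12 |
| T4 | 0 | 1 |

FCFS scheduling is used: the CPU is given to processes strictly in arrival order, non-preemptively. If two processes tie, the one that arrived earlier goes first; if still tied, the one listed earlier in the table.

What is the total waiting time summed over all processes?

69

Schedule: | T1 0-11 | T2 11-23 | T3 23-35 | T4 35-36 |
Completion: T1=11  T2=23  T3=35  T4=36
Turnaround (C−A): T1=11  T2=23  T3=35  T4=36
Waiting = turnaround − burst: T1=0, T2=11, T3=23, T4=35
Total waiting = 0 + 11 + 23 + 35 = 69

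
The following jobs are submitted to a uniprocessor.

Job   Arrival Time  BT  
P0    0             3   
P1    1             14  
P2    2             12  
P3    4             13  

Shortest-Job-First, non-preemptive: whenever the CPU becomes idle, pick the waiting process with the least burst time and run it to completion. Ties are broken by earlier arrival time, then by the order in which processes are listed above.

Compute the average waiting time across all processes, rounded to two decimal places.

Schedule: | P0 0-3 | P2 3-15 | P3 15-28 | P1 28-42 |
Completion: P0=3  P1=42  P2=15  P3=28
Turnaround (C−A): P0=3  P1=41  P2=13  P3=24
Waiting times: P0=0, P1=27, P2=1, P3=11
Average waiting = (0+27+1+11) / 4 = 39/4 = 9.75

9.75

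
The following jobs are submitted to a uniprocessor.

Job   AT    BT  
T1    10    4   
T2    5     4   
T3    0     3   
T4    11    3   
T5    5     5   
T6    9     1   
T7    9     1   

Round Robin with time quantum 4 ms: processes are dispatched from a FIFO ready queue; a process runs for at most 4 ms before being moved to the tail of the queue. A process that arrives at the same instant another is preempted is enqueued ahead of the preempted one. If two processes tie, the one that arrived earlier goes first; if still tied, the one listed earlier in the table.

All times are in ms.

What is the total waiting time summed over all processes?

35

Schedule: | T3 0-3 | idle 3-5 | T2 5-9 | T5 9-13 | T6 13-14 | T7 14-15 | T1 15-19 | T4 19-22 | T5 22-23 |
Completion: T1=19  T2=9  T3=3  T4=22  T5=23  T6=14  T7=15
Turnaround (C−A): T1=9  T2=4  T3=3  T4=11  T5=18  T6=5  T7=6
Waiting = turnaround − burst: T1=5, T2=0, T3=0, T4=8, T5=13, T6=4, T7=5
Total waiting = 5 + 0 + 0 + 8 + 13 + 4 + 5 = 35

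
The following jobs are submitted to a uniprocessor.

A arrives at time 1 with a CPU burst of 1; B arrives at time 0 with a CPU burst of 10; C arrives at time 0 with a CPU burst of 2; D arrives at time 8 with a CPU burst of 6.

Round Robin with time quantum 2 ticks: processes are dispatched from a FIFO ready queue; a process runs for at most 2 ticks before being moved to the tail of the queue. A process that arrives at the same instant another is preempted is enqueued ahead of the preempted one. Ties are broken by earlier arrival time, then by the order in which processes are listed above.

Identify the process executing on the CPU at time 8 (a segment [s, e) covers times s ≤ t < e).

Timeline: | B 0-2 | C 2-4 | A 4-5 | B 5-9 | D 9-11 | B 11-13 | D 13-15 | B 15-17 | D 17-19 |
Completion: A=5  B=17  C=4  D=19
Turnaround (C−A): A=4  B=17  C=4  D=11

B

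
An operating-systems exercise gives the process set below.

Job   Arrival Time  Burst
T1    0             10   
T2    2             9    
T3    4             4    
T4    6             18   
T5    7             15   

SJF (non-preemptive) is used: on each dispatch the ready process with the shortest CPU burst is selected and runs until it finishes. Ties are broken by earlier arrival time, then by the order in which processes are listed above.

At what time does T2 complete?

23

Timeline: | T1 0-10 | T3 10-14 | T2 14-23 | T5 23-38 | T4 38-56 |
Completion: T1=10  T2=23  T3=14  T4=56  T5=38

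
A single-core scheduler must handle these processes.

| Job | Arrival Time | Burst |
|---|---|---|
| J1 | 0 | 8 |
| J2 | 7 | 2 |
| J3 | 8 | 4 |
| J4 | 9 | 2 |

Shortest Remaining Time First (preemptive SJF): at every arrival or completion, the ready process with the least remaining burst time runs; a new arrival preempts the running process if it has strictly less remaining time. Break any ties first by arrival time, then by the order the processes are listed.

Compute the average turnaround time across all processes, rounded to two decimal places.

Gantt: | J1 0-8 | J2 8-10 | J4 10-12 | J3 12-16 |
Completion: J1=8  J2=10  J3=16  J4=12
Turnaround (C−A): J1=8  J2=3  J3=8  J4=3
Turnaround times: J1=8, J2=3, J3=8, J4=3
Average turnaround = (8+3+8+3) / 4 = 22/4 = 5.50

5.50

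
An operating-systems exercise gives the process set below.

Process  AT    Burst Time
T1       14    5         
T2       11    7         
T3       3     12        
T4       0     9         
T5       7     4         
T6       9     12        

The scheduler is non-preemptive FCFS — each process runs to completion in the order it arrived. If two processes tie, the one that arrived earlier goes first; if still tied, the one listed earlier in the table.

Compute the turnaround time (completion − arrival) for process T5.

Timeline: | T4 0-9 | T3 9-21 | T5 21-25 | T6 25-37 | T2 37-44 | T1 44-49 |
Completion: T1=49  T2=44  T3=21  T4=9  T5=25  T6=37
Turnaround (C−A): T1=35  T2=33  T3=18  T4=9  T5=18  T6=28
Turnaround(T5) = completion − arrival = 25 − 7 = 18

18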